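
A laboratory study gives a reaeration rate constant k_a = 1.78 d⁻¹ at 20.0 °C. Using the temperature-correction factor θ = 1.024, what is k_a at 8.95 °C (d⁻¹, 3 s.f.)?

k_a ≈ 1.37 d⁻¹

k_a(T₂) = k_a(T₁) · θ^(T₂−T₁) = 1.78 × 1.024^(8.95−20.0)
= 1.78 × 1.024^-11.1 = 1.78 × 0.7695 = 1.370 d⁻¹.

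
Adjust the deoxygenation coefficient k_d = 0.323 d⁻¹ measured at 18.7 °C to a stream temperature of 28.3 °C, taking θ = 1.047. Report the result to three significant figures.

k_d ≈ 0.502 d⁻¹

k_d(T₂) = k_d(T₁) · θ^(T₂−T₁) = 0.323 × 1.047^(28.3−18.7)
= 0.323 × 1.047^9.60 = 0.323 × 1.554 = 0.5020 d⁻¹.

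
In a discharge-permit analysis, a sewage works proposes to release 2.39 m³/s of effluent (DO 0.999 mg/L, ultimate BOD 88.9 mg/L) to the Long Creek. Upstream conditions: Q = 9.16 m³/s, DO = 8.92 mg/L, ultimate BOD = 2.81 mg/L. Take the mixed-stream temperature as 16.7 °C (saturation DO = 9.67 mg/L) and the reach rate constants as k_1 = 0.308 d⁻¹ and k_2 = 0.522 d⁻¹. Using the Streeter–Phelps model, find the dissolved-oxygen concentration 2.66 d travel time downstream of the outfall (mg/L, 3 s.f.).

DO ≈ 3.40 mg/L

Mixed DO = (9.16×8.92 + 2.39×0.999)/(9.16+2.39) = 84.09/11.55 = 7.281 mg/L.
Mixed L₀ = (9.16×2.81 + 2.39×88.9)/(11.55) = 238.2/11.55 = 20.62 mg/L.
Initial deficit D₀ = C_s − DO₀ = 9.67 − 7.281 = 2.389 mg/L.
D(2.66) = [0.308×20.62/(0.522−0.308)](e^(−0.308×2.66) − e^(−0.522×2.66)) + 2.389 e^(−0.522×2.66)
= 29.68 × (0.4407 − 0.2494) + 2.389 × 0.2494 = 6.275 mg/L.
DO = 9.67 − 6.275 = 3.395 mg/L.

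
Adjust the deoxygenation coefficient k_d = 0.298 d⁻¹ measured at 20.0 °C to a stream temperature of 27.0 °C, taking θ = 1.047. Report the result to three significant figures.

k_d(T₂) = k_d(T₁) · θ^(T₂−T₁) = 0.298 × 1.047^(27.0−20.0)
= 0.298 × 1.047^7.00 = 0.298 × 1.379 = 0.4110 d⁻¹.

k_d ≈ 0.411 d⁻¹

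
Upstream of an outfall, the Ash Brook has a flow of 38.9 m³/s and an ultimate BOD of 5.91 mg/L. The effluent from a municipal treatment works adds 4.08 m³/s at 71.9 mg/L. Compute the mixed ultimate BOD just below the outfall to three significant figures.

12.2 mg/L

Flow-weighted mixing: C = (Q_r C_r + Q_w C_w)/(Q_r + Q_w)
= (38.9×5.91 + 4.08×71.9)/(38.9 + 4.08) = 523.3/42.98 = 12.17 mg/L.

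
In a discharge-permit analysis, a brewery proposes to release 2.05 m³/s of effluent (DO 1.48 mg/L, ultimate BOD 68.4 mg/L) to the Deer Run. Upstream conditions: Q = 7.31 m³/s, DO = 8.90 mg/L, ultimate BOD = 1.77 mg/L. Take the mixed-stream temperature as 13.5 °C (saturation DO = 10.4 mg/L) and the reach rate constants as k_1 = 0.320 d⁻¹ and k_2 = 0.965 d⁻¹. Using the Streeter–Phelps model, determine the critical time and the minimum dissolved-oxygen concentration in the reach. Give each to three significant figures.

Mixed DO = (7.31×8.90 + 2.05×1.48)/(7.31+2.05) = 68.09/9.360 = 7.275 mg/L.
Mixed L₀ = (7.31×1.77 + 2.05×68.4)/(9.360) = 153.2/9.360 = 16.36 mg/L.
Initial deficit D₀ = C_s − DO₀ = 10.4 − 7.275 = 3.125 mg/L.
t_c = (1/0.6450) ln[(0.965/0.320)(1 − 3.125×0.6450/(0.320×16.36))] = 1.550 × ln(1.855) = 0.9578 d.
D_c = (0.320/0.965) × 16.36 × e^(−0.320×0.9578) = 0.3316 × 16.36 × 0.7360 = 3.994 mg/L.
Minimum DO = 10.4 − 3.994 = 6.406 mg/L.

t_c ≈ 0.958 d; minimum DO ≈ 6.41 mg/L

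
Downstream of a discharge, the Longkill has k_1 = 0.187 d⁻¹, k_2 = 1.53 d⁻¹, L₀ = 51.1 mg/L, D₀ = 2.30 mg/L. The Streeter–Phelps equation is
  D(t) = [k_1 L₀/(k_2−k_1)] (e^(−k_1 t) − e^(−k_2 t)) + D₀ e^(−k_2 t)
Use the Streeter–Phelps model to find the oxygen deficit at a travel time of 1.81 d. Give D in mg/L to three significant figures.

D ≈ 4.77 mg/L

k_1 L₀/(k_2−k_1) = 0.187×51.1/(1.53−0.187) = 9.556/1.343 = 7.115 mg/L.
e^(−k_1 t) = e^(−0.187×1.810) = 0.7129; e^(−k_2 t) = e^(−1.53×1.810) = 0.06271.
D = 7.115 × (0.7129 − 0.06271) + 2.30 × 0.06271 = 4.626 + 0.1442 = 4.770 mg/L.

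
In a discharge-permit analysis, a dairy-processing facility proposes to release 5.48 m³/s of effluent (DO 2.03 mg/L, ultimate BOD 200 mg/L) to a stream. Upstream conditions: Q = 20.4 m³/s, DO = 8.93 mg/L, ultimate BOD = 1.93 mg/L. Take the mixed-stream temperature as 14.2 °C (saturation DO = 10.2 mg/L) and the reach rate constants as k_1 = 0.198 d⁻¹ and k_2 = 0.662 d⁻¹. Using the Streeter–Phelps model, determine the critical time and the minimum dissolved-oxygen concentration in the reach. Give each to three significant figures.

Mixed DO = (20.4×8.93 + 5.48×2.03)/(20.4+5.48) = 193.3/25.88 = 7.469 mg/L.
Mixed L₀ = (20.4×1.93 + 5.48×200)/(25.88) = 1135/25.88 = 43.87 mg/L.
Initial deficit D₀ = C_s − DO₀ = 10.2 − 7.469 = 2.731 mg/L.
t_c = (1/0.4640) ln[(0.662/0.198)(1 − 2.731×0.4640/(0.198×43.87))] = 2.155 × ln(2.856) = 2.261 d.
D_c = (0.198/0.662) × 43.87 × e^(−0.198×2.261) = 0.2991 × 43.87 × 0.6391 = 8.385 mg/L.
Minimum DO = 10.2 − 8.385 = 1.815 mg/L.

t_c ≈ 2.26 d; minimum DO ≈ 1.81 mg/L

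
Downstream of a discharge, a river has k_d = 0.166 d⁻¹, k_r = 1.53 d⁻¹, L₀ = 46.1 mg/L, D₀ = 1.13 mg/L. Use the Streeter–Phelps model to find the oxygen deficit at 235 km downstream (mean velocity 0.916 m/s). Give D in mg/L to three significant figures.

Travel time t = x/v = 235 km / (0.916 m/s) = 235000 m / 0.916 m/s = 256600 s = 2.969 d.
k_d L₀/(k_r−k_d) = 0.166×46.1/(1.53−0.166) = 7.653/1.364 = 5.610 mg/L.
e^(−k_d t) = e^(−0.166×2.969) = 0.6108; e^(−k_r t) = e^(−1.53×2.969) = 0.01064.
D = 5.610 × (0.6108 − 0.01064) + 1.13 × 0.01064 = 3.367 + 0.01202 = 3.379 mg/L.

D ≈ 3.38 mg/L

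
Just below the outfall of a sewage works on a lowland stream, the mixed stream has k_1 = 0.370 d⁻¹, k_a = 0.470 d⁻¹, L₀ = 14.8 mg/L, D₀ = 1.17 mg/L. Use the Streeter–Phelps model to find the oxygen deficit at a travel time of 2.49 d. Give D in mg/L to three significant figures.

k_1 L₀/(k_a−k_1) = 0.370×14.8/(0.470−0.370) = 5.476/0.1000 = 54.76 mg/L.
e^(−k_1 t) = e^(−0.370×2.490) = 0.3980; e^(−k_a t) = e^(−0.470×2.490) = 0.3103.
D = 54.76 × (0.3980 − 0.3103) + 1.17 × 0.3103 = 4.804 + 0.3630 = 5.167 mg/L.

D ≈ 5.17 mg/L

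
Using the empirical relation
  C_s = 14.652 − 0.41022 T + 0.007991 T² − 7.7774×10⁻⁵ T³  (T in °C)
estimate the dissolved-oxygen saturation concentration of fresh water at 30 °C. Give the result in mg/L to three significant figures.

C_s = 14.652 − 0.41022×30 + 0.007991×30² − 7.7774×10⁻⁵×30³ = 7.437 mg/L.

C_s ≈ 7.44 mg/L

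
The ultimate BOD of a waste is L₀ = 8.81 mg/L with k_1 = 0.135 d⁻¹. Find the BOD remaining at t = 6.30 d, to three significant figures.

L ≈ 3.76 mg/L

L_t = L₀ e^(−k_1 t) = 8.81 × e^(−0.135×6.30) = 8.81 × 0.4272 = 3.764 mg/L.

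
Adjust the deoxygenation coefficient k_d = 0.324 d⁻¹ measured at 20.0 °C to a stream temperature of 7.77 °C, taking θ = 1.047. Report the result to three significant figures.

k_d(T₂) = k_d(T₁) · θ^(T₂−T₁) = 0.324 × 1.047^(7.77−20.0)
= 0.324 × 1.047^-12.2 = 0.324 × 0.5702 = 0.1848 d⁻¹.

k_d ≈ 0.185 d⁻¹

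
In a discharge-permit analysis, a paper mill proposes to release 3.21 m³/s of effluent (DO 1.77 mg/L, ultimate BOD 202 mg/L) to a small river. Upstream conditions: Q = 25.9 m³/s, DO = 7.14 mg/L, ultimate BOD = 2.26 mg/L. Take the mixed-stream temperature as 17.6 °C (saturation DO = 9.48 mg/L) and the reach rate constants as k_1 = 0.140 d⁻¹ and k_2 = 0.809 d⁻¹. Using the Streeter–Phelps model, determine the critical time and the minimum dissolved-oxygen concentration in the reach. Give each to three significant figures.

Mixed DO = (25.9×7.14 + 3.21×1.77)/(25.9+3.21) = 190.6/29.11 = 6.548 mg/L.
Mixed L₀ = (25.9×2.26 + 3.21×202)/(29.11) = 707.0/29.11 = 24.29 mg/L.
Initial deficit D₀ = C_s − DO₀ = 9.48 − 6.548 = 2.932 mg/L.
t_c = (1/0.6690) ln[(0.809/0.140)(1 − 2.932×0.6690/(0.140×24.29))] = 1.495 × ln(2.445) = 1.336 d.
D_c = (0.140/0.809) × 24.29 × e^(−0.140×1.336) = 0.1731 × 24.29 × 0.8294 = 3.486 mg/L.
Minimum DO = 9.48 − 3.486 = 5.994 mg/L.

t_c ≈ 1.34 d; minimum DO ≈ 5.99 mg/L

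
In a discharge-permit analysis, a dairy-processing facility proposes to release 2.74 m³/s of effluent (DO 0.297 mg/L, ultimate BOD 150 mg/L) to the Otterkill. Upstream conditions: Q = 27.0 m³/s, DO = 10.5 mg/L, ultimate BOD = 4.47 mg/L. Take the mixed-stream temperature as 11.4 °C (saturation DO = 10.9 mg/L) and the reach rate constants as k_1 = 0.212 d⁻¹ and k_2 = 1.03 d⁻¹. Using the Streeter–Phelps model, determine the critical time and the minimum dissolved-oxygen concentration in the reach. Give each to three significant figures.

t_c ≈ 1.52 d; minimum DO ≈ 8.23 mg/L

Mixed DO = (27.0×10.5 + 2.74×0.297)/(27.0+2.74) = 284.3/29.74 = 9.560 mg/L.
Mixed L₀ = (27.0×4.47 + 2.74×150)/(29.74) = 531.7/29.74 = 17.88 mg/L.
Initial deficit D₀ = C_s − DO₀ = 10.9 − 9.560 = 1.340 mg/L.
t_c = (1/0.8180) ln[(1.03/0.212)(1 − 1.340×0.8180/(0.212×17.88))] = 1.222 × ln(3.453) = 1.515 d.
D_c = (0.212/1.03) × 17.88 × e^(−0.212×1.515) = 0.2058 × 17.88 × 0.7253 = 2.669 mg/L.
Minimum DO = 10.9 − 2.669 = 8.231 mg/L.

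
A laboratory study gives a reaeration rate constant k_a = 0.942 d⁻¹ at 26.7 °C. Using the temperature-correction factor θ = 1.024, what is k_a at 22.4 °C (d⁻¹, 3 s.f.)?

k_a ≈ 0.851 d⁻¹

k_a(T₂) = k_a(T₁) · θ^(T₂−T₁) = 0.942 × 1.024^(22.4−26.7)
= 0.942 × 1.024^-4.30 = 0.942 × 0.9030 = 0.8507 d⁻¹.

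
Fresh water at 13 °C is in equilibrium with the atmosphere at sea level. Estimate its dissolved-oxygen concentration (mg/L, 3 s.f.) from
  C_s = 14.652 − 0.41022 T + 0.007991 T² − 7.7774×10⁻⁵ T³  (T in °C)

C_s = 14.652 − 0.41022×13 + 0.007991×13² − 7.7774×10⁻⁵×13³ = 10.50 mg/L.

C_s ≈ 10.5 mg/L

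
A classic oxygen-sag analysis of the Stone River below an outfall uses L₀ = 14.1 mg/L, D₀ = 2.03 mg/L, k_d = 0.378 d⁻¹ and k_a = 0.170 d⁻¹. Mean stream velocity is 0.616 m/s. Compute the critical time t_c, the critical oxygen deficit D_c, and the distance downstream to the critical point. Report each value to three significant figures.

t_c ≈ 3.48 d; D_c ≈ 8.43 mg/L; x_c ≈ 185 km

t_c = [1/(k_a−k_d)] ln[(k_a/k_d)(1 − D₀(k_a−k_d)/(k_d L₀))]
= [1/(0.170−0.378)] ln[(0.170/0.378)(1 − 2.03×-0.2080/(0.378×14.1))]
= (1/-0.2080) ln[0.4497 × 1.079] = -4.808 × ln(0.4854) = -4.808 × -0.7229 = 3.475 d.
D_c = (k_d/k_a) L₀ e^(−k_d t_c) = (0.378/0.170) × 14.1 × e^(−0.378×3.475) = 2.224 × 14.1 × 0.2688 = 8.429 mg/L.
x_c = v t_c = 0.616 m/s × 3.475 d × 86400 s/d = 185000 m ≈ 185 km.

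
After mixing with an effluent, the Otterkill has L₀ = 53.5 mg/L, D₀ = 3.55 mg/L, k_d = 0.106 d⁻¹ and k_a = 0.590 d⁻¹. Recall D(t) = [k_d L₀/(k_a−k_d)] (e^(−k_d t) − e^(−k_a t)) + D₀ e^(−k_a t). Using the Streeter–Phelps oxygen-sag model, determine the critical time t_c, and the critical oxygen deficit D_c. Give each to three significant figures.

At the critical point dD/dt = 0, so k_d L₀ e^(−k_d t) = k_a D. Substituting D(t) from the Streeter–Phelps equation and solving for t gives
t_c = ln[(k_a/k_d)(1 − D₀(k_a−k_d)/(k_d L₀))] / (k_a−k_d).
Here k_a−k_d = 0.4840 d⁻¹ and 1 − D₀(k_a−k_d)/(k_d L₀) = 1 − 3.55×0.4840/(0.106×53.5) = 0.6970, so
t_c = ln(5.566 × 0.6970) / 0.4840 = 1.356 / 0.4840 = 2.801 d.
D_c = (k_d/k_a) L₀ e^(−k_d t_c) = (0.106/0.590) × 53.5 × e^(−0.106×2.801) = 0.1797 × 53.5 × 0.7431 = 7.143 mg/L.

t_c ≈ 2.80 d; D_c ≈ 7.14 mg/L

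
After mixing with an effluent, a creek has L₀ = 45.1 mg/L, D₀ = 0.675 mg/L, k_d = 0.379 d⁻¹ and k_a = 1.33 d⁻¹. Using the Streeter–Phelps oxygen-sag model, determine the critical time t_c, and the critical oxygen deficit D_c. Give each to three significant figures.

t_c ≈ 1.28 d; D_c ≈ 7.91 mg/L

t_c = [1/(k_a−k_d)] ln[(k_a/k_d)(1 − D₀(k_a−k_d)/(k_d L₀))]
= [1/(1.33−0.379)] ln[(1.33/0.379)(1 − 0.675×0.9510/(0.379×45.1))]
= (1/0.9510) ln[3.509 × 0.9624] = 1.052 × ln(3.377) = 1.052 × 1.217 = 1.280 d.
L(t_c) = L₀ e^(−k_d t_c) = 45.1 × 0.6157 = 27.77 mg/L, and at the critical point k_a D_c = k_d L, so D_c = (0.379/1.33) × 27.77 = 7.912 mg/L.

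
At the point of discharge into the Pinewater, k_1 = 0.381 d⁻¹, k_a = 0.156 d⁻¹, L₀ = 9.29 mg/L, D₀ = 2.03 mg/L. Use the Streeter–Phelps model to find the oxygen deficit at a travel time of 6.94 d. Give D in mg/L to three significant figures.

D ≈ 4.90 mg/L

k_1 L₀/(k_a−k_1) = 0.381×9.29/(0.156−0.381) = 3.539/-0.2250 = -15.73 mg/L.
e^(−k_1 t) = e^(−0.381×6.940) = 0.07107; e^(−k_a t) = e^(−0.156×6.940) = 0.3387.
D = -15.73 × (0.07107 − 0.3387) + 2.03 × 0.3387 = 4.210 + 0.6876 = 4.898 mg/L.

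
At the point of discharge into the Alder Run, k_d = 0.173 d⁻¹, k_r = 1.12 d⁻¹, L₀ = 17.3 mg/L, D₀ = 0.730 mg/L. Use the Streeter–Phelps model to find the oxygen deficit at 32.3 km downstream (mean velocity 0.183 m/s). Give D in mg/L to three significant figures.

D ≈ 1.97 mg/L

Travel time t = x/v = 32.3 km / (0.183 m/s) = 32300 m / 0.183 m/s = 176500 s = 2.043 d.
k_d L₀/(k_r−k_d) = 0.173×17.3/(1.12−0.173) = 2.993/0.9470 = 3.160 mg/L.
e^(−k_d t) = e^(−0.173×2.043) = 0.7023; e^(−k_r t) = e^(−1.12×2.043) = 0.1015.
D = 3.160 × (0.7023 − 0.1015) + 0.730 × 0.1015 = 1.899 + 0.07407 = 1.973 mg/L.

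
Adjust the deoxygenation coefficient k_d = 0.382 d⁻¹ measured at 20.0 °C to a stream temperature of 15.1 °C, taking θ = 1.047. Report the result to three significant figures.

k_d ≈ 0.305 d⁻¹

k_d(T₂) = k_d(T₁) · θ^(T₂−T₁) = 0.382 × 1.047^(15.1−20.0)
= 0.382 × 1.047^-4.90 = 0.382 × 0.7985 = 0.3050 d⁻¹.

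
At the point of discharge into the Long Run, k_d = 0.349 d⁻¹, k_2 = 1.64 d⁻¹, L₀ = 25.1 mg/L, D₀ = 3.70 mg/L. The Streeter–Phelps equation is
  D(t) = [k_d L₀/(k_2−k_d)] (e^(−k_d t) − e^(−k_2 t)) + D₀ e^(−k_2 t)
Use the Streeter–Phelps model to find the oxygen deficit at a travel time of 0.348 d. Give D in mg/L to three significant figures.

k_d L₀/(k_2−k_d) = 0.349×25.1/(1.64−0.349) = 8.760/1.291 = 6.785 mg/L.
e^(−k_d t) = e^(−0.349×0.3480) = 0.8856; e^(−k_2 t) = e^(−1.64×0.3480) = 0.5651.
D = 6.785 × (0.8856 − 0.5651) + 3.70 × 0.5651 = 2.175 + 2.091 = 4.266 mg/L.

D ≈ 4.27 mg/L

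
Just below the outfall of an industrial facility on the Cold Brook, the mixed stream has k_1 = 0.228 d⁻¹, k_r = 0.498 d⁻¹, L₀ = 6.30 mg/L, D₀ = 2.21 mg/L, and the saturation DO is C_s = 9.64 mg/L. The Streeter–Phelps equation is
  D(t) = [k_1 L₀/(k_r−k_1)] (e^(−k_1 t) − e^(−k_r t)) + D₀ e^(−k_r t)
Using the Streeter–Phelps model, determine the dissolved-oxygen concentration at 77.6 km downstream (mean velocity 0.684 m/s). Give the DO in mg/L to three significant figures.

DO ≈ 7.31 mg/L

Travel time t = x/v = 77.6 km / (0.684 m/s) = 77600 m / 0.684 m/s = 113500 s = 1.313 d.
k_1 L₀/(k_r−k_1) = 0.228×6.30/(0.498−0.228) = 1.436/0.2700 = 5.320 mg/L.
e^(−k_1 t) = e^(−0.228×1.313) = 0.7413; e^(−k_r t) = e^(−0.498×1.313) = 0.5200.
D = 5.320 × (0.7413 − 0.5200) + 2.21 × 0.5200 = 1.177 + 1.149 = 2.326 mg/L.
DO = C_s − D = 9.64 − 2.326 = 7.314 mg/L.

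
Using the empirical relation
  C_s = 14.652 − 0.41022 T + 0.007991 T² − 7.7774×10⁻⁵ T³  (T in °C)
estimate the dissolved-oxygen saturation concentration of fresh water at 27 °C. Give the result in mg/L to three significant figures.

C_s = 14.652 − 0.41022×27 + 0.007991×27² − 7.7774×10⁻⁵×27³ = 7.871 mg/L.

C_s ≈ 7.87 mg/L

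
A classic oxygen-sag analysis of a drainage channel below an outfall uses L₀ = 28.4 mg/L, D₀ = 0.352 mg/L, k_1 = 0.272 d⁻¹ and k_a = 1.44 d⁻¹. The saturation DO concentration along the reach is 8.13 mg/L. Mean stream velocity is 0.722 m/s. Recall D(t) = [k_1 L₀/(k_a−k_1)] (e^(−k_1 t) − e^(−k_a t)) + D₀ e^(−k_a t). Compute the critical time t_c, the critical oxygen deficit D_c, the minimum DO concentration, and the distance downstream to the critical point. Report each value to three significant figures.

At the critical point dD/dt = 0, so k_1 L₀ e^(−k_1 t) = k_a D. Substituting D(t) from the Streeter–Phelps equation and solving for t gives
t_c = ln[(k_a/k_1)(1 − D₀(k_a−k_1)/(k_1 L₀))] / (k_a−k_1).
Here k_a−k_1 = 1.168 d⁻¹ and 1 − D₀(k_a−k_1)/(k_1 L₀) = 1 − 0.352×1.168/(0.272×28.4) = 0.9468, so
t_c = ln(5.294 × 0.9468) / 1.168 = 1.612 / 1.168 = 1.380 d.
D_c = (k_1/k_a) L₀ e^(−k_1 t_c) = (0.272/1.44) × 28.4 × e^(−0.272×1.380) = 0.1889 × 28.4 × 0.6870 = 3.686 mg/L.
Minimum DO = C_s − D_c = 8.13 − 3.686 = 4.444 mg/L.
x_c = v t_c = 0.722 m/s × 1.380 d × 86400 s/d = 86090 m ≈ 86.1 km.

t_c ≈ 1.38 d; D_c ≈ 3.69 mg/L; min DO ≈ 4.44 mg/L; x_c ≈ 86.1 km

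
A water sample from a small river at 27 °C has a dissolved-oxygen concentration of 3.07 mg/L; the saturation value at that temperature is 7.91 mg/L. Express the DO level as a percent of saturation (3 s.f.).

% saturation = C/C_s × 100 = 3.07/7.91 × 100 = 38.8 %.

38.8 % saturation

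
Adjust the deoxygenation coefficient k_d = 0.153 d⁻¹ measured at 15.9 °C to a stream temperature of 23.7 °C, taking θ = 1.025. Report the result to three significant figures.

k_d(T₂) = k_d(T₁) · θ^(T₂−T₁) = 0.153 × 1.025^(23.7−15.9)
= 0.153 × 1.025^7.80 = 0.153 × 1.212 = 0.1855 d⁻¹.

k_d ≈ 0.185 d⁻¹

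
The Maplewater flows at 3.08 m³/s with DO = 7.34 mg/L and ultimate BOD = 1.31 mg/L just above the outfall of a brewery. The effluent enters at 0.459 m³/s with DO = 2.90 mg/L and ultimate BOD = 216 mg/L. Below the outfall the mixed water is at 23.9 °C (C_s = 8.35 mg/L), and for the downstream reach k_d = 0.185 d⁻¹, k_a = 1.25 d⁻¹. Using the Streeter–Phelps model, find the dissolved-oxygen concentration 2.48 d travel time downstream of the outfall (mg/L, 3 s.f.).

Mixed DO = (3.08×7.34 + 0.459×2.90)/(3.08+0.459) = 23.94/3.539 = 6.764 mg/L.
Mixed L₀ = (3.08×1.31 + 0.459×216)/(3.539) = 103.2/3.539 = 29.15 mg/L.
Initial deficit D₀ = C_s − DO₀ = 8.35 − 6.764 = 1.586 mg/L.
D(2.48) = [0.185×29.15/(1.25−0.185)](e^(−0.185×2.48) − e^(−1.25×2.48)) + 1.586 e^(−1.25×2.48)
= 5.064 × (0.6320 − 0.04505) + 1.586 × 0.04505 = 3.044 mg/L.
DO = 8.35 − 3.044 = 5.306 mg/L.

DO ≈ 5.31 mg/L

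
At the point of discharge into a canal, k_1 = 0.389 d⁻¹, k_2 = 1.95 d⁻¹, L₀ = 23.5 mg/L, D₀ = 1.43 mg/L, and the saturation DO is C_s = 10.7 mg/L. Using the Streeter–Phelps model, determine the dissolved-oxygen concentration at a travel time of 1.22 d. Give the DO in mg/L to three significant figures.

k_1 L₀/(k_2−k_1) = 0.389×23.5/(1.95−0.389) = 9.142/1.561 = 5.856 mg/L.
e^(−k_1 t) = e^(−0.389×1.220) = 0.6221; e^(−k_2 t) = e^(−1.95×1.220) = 0.09264.
D = 5.856 × (0.6221 − 0.09264) + 1.43 × 0.09264 = 3.101 + 0.1325 = 3.233 mg/L.
DO = C_s − D = 10.7 − 3.233 = 7.467 mg/L.

DO ≈ 7.47 mg/L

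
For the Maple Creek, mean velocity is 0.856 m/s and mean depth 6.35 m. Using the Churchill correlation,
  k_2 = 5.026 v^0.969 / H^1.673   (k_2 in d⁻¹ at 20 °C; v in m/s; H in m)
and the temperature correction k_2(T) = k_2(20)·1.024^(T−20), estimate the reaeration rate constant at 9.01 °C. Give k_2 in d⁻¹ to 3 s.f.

k_2(20) = 5.026 × 0.856^0.969 / 6.35^1.673 = 5.026 × 0.8601 / 22.03 = 0.1962 d⁻¹.
k_2(9.01) = 0.1962 × 1.024^(9.01−20) = 0.1962 × 0.7706 = 0.1512 d⁻¹.

k_2 ≈ 0.151 d⁻¹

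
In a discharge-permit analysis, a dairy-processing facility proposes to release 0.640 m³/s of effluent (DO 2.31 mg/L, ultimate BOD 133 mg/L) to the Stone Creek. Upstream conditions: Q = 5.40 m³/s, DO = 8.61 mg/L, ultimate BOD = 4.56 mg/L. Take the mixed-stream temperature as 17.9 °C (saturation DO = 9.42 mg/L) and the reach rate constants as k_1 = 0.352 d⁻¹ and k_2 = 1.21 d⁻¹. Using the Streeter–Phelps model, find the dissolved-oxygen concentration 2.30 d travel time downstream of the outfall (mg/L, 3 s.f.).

DO ≈ 6.47 mg/L

Mixed DO = (5.40×8.61 + 0.640×2.31)/(5.40+0.640) = 47.97/6.040 = 7.942 mg/L.
Mixed L₀ = (5.40×4.56 + 0.640×133)/(6.040) = 109.7/6.040 = 18.17 mg/L.
Initial deficit D₀ = C_s − DO₀ = 9.42 − 7.942 = 1.478 mg/L.
D(2.30) = [0.352×18.17/(1.21−0.352)](e^(−0.352×2.30) − e^(−1.21×2.30)) + 1.478 e^(−1.21×2.30)
= 7.454 × (0.4450 − 0.06185) + 1.478 × 0.06185 = 2.948 mg/L.
DO = 9.42 − 2.948 = 6.472 mg/L.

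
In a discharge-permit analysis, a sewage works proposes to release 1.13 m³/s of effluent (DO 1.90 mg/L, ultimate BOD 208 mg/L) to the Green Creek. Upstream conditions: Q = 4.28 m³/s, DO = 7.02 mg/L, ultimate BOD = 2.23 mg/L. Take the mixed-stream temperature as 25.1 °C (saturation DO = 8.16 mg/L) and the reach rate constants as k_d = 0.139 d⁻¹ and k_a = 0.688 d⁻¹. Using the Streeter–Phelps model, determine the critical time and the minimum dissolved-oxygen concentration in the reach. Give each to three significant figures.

t_c ≈ 2.52 d; minimum DO ≈ 1.73 mg/L

Mixed DO = (4.28×7.02 + 1.13×1.90)/(4.28+1.13) = 32.19/5.410 = 5.951 mg/L.
Mixed L₀ = (4.28×2.23 + 1.13×208)/(5.410) = 244.6/5.410 = 45.21 mg/L.
Initial deficit D₀ = C_s − DO₀ = 8.16 − 5.951 = 2.209 mg/L.
t_c = (1/0.5490) ln[(0.688/0.139)(1 − 2.209×0.5490/(0.139×45.21))] = 1.821 × ln(3.994) = 2.523 d.
D_c = (0.139/0.688) × 45.21 × e^(−0.139×2.523) = 0.2020 × 45.21 × 0.7042 = 6.433 mg/L.
Minimum DO = 8.16 − 6.433 = 1.727 mg/L.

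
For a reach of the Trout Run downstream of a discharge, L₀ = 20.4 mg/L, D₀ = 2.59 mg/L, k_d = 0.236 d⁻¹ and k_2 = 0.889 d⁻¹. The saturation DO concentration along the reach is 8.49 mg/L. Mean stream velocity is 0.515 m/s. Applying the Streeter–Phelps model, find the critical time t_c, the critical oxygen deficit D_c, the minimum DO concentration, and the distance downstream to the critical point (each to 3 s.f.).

With k_2/k_d = 3.767 and 1 − D₀(k_2−k_d)/(k_d L₀) = 0.6487,
t_c = ln(3.767 × 0.6487) / (0.889 − 0.236) = ln(2.444) / 0.6530 = 0.8935/0.6530 = 1.368 d.
L(t_c) = L₀ e^(−k_d t_c) = 20.4 × 0.7240 = 14.77 mg/L, and at the critical point k_2 D_c = k_d L, so D_c = (0.236/0.889) × 14.77 = 3.921 mg/L.
Minimum DO = C_s − D_c = 8.49 − 3.921 = 4.569 mg/L.
x_c = v t_c = 0.515 m/s × 1.368 d × 86400 s/d = 60880 m ≈ 60.9 km.

t_c ≈ 1.37 d; D_c ≈ 3.92 mg/L; min DO ≈ 4.57 mg/L; x_c ≈ 60.9 km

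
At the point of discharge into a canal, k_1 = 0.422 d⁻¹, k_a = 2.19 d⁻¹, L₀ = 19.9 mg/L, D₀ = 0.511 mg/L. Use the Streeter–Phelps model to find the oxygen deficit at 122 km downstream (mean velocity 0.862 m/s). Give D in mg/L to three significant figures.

Travel time t = x/v = 122 km / (0.862 m/s) = 122000 m / 0.862 m/s = 141500 s = 1.638 d.
k_1 L₀/(k_a−k_1) = 0.422×19.9/(2.19−0.422) = 8.398/1.768 = 4.750 mg/L.
e^(−k_1 t) = e^(−0.422×1.638) = 0.5009; e^(−k_a t) = e^(−2.19×1.638) = 0.02767.
D = 4.750 × (0.5009 − 0.02767) + 0.511 × 0.02767 = 2.248 + 0.01414 = 2.262 mg/L.

D ≈ 2.26 mg/L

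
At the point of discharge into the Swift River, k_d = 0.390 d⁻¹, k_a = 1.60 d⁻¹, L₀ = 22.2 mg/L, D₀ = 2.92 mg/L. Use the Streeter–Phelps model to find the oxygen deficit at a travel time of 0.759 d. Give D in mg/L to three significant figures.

D ≈ 4.06 mg/L

k_d L₀/(k_a−k_d) = 0.390×22.2/(1.60−0.390) = 8.658/1.210 = 7.155 mg/L.
e^(−k_d t) = e^(−0.390×0.7590) = 0.7438; e^(−k_a t) = e^(−1.60×0.7590) = 0.2969.
D = 7.155 × (0.7438 − 0.2969) + 2.92 × 0.2969 = 3.198 + 0.8669 = 4.065 mg/L.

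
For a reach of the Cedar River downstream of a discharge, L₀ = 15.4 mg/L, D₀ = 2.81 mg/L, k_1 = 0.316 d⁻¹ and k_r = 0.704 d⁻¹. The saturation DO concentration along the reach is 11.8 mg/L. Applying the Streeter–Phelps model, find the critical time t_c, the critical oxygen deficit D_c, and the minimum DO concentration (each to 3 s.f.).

t_c ≈ 1.41 d; D_c ≈ 4.43 mg/L; min DO ≈ 7.37 mg/L

With k_r/k_1 = 2.228 and 1 − D₀(k_r−k_1)/(k_1 L₀) = 0.7760,
t_c = ln(2.228 × 0.7760) / (0.704 − 0.316) = ln(1.729) / 0.3880 = 0.5474/0.3880 = 1.411 d.
D_c = (k_1/k_r) L₀ e^(−k_1 t_c) = (0.316/0.704) × 15.4 × e^(−0.316×1.411) = 0.4489 × 15.4 × 0.6403 = 4.426 mg/L.
Minimum DO = C_s − D_c = 11.8 − 4.426 = 7.374 mg/L.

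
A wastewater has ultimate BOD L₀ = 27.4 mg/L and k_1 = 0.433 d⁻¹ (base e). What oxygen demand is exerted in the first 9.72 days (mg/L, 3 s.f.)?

y ≈ 27.0 mg/L

y_t = L₀(1 − e^(−k_1 t)) = 27.4 × (1 − e^(−0.433×9.72))
= 27.4 × (1 − 0.01486) = 27.4 × 0.9851 = 26.99 mg/L.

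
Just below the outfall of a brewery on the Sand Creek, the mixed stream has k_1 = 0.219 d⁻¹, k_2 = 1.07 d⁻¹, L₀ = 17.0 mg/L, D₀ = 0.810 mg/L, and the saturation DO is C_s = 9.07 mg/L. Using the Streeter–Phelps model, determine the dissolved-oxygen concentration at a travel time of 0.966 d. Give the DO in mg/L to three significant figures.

DO ≈ 6.80 mg/L

k_1 L₀/(k_2−k_1) = 0.219×17.0/(1.07−0.219) = 3.723/0.8510 = 4.375 mg/L.
e^(−k_1 t) = e^(−0.219×0.9660) = 0.8093; e^(−k_2 t) = e^(−1.07×0.9660) = 0.3557.
D = 4.375 × (0.8093 − 0.3557) + 0.810 × 0.3557 = 1.984 + 0.2881 = 2.273 mg/L.
DO = C_s − D = 9.07 − 2.273 = 6.797 mg/L.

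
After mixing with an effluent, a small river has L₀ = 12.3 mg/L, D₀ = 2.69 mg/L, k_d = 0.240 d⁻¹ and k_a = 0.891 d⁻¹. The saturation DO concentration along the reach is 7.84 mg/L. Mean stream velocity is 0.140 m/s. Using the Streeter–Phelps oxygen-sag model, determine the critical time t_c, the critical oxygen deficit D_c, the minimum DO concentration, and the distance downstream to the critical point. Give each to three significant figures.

At the critical point dD/dt = 0, so k_d L₀ e^(−k_d t) = k_a D. Substituting D(t) from the Streeter–Phelps equation and solving for t gives
t_c = ln[(k_a/k_d)(1 − D₀(k_a−k_d)/(k_d L₀))] / (k_a−k_d).
Here k_a−k_d = 0.6510 d⁻¹ and 1 − D₀(k_a−k_d)/(k_d L₀) = 1 − 2.69×0.6510/(0.240×12.3) = 0.4068, so
t_c = ln(3.713 × 0.4068) / 0.6510 = 0.4122 / 0.6510 = 0.6332 d.
D_c = (k_d/k_a) L₀ e^(−k_d t_c) = (0.240/0.891) × 12.3 × e^(−0.240×0.6332) = 0.2694 × 12.3 × 0.8590 = 2.846 mg/L.
Minimum DO = C_s − D_c = 7.84 − 2.846 = 4.994 mg/L.
x_c = v t_c = 0.140 m/s × 0.6332 d × 86400 s/d = 7659 m ≈ 7.66 km.

t_c ≈ 0.633 d; D_c ≈ 2.85 mg/L; min DO ≈ 4.99 mg/L; x_c ≈ 7.66 km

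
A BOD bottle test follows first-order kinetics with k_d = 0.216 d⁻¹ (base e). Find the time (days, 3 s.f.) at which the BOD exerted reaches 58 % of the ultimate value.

t ≈ 4.02 d

y/L₀ = 1 − e^(−k_d t) = 0.58 ⇒ e^(−k_d t) = 0.420
t = −ln(0.420) / 0.216 = 0.8675 / 0.216 = 4.016 d.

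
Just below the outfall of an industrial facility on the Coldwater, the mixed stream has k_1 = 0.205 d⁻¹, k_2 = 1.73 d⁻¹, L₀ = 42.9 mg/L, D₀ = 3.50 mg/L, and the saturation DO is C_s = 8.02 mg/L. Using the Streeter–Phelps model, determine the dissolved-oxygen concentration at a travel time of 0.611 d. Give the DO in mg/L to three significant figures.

k_1 L₀/(k_2−k_1) = 0.205×42.9/(1.73−0.205) = 8.794/1.525 = 5.767 mg/L.
e^(−k_1 t) = e^(−0.205×0.6110) = 0.8823; e^(−k_2 t) = e^(−1.73×0.6110) = 0.3475.
D = 5.767 × (0.8823 − 0.3475) + 3.50 × 0.3475 = 3.084 + 1.216 = 4.300 mg/L.
DO = C_s − D = 8.02 − 4.300 = 3.720 mg/L.

DO ≈ 3.72 mg/L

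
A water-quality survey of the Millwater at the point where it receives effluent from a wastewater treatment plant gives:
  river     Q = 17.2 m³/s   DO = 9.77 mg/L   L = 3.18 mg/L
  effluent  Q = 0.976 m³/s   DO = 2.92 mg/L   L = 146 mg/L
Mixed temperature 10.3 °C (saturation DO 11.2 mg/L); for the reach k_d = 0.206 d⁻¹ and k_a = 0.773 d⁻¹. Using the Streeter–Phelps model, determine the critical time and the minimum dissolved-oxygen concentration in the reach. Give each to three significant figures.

Mixed DO = (17.2×9.77 + 0.976×2.92)/(17.2+0.976) = 170.9/18.18 = 9.402 mg/L.
Mixed L₀ = (17.2×3.18 + 0.976×146)/(18.18) = 197.2/18.18 = 10.85 mg/L.
Initial deficit D₀ = C_s − DO₀ = 11.2 − 9.402 = 1.798 mg/L.
t_c = (1/0.5670) ln[(0.773/0.206)(1 − 1.798×0.5670/(0.206×10.85))] = 1.764 × ln(2.041) = 1.258 d.
D_c = (0.206/0.773) × 10.85 × e^(−0.206×1.258) = 0.2665 × 10.85 × 0.7717 = 2.231 mg/L.
Minimum DO = 11.2 − 2.231 = 8.969 mg/L.

t_c ≈ 1.26 d; minimum DO ≈ 8.97 mg/L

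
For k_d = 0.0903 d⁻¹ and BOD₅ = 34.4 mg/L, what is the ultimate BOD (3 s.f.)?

L₀ ≈ 94.7 mg/L

BOD₅ = L₀(1 − e^(−5k_d)) ⇒ L₀ = BOD₅ / (1 − e^(−5×0.0903))
= 34.4 / (1 − 0.6367) = 34.4 / 0.3633 = 94.68 mg/L.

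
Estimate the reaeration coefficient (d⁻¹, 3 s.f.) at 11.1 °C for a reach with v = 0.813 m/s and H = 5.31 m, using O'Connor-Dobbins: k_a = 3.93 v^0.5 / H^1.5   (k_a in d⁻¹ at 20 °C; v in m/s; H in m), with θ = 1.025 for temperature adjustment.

k_a ≈ 0.232 d⁻¹

k_a(20) = 3.93 × 0.813^0.5 / 5.31^1.5 = 3.93 × 0.9017 / 12.24 = 0.2896 d⁻¹.
k_a(11.1) = 0.2896 × 1.025^(11.1−20) = 0.2896 × 0.8027 = 0.2325 d⁻¹.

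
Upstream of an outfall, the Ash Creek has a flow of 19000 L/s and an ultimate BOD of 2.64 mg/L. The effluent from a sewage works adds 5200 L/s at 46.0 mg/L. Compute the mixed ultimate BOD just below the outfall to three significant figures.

Flow-weighted mixing: C = (Q_r C_r + Q_w C_w)/(Q_r + Q_w)
= (19000×2.64 + 5200×46.0)/(19000 + 5200) = 289400/24200 = 11.96 mg/L.

12.0 mg/L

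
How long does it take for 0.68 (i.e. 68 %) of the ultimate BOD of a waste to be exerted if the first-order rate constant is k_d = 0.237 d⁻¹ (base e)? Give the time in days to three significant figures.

y/L₀ = 1 − e^(−k_d t) = 0.68 ⇒ e^(−k_d t) = 0.320
t = −ln(0.320) / 0.237 = 1.139 / 0.237 = 4.808 d.

t ≈ 4.81 d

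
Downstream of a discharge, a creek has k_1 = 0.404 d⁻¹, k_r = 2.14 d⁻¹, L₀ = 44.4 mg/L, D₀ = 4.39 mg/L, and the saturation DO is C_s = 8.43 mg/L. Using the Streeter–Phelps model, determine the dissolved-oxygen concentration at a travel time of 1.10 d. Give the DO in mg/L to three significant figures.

k_1 L₀/(k_r−k_1) = 0.404×44.4/(2.14−0.404) = 17.94/1.736 = 10.33 mg/L.
e^(−k_1 t) = e^(−0.404×1.100) = 0.6412; e^(−k_r t) = e^(−2.14×1.100) = 0.09499.
D = 10.33 × (0.6412 − 0.09499) + 4.39 × 0.09499 = 5.644 + 0.4170 = 6.061 mg/L.
DO = C_s − D = 8.43 − 6.061 = 2.369 mg/L.

DO ≈ 2.37 mg/L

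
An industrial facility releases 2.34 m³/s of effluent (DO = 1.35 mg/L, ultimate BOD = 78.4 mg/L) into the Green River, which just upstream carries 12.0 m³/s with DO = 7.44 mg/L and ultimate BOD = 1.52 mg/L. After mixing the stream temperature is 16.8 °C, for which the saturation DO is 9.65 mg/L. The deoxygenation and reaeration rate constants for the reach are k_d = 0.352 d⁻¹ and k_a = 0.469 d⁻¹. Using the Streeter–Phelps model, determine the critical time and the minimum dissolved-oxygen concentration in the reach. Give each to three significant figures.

t_c ≈ 1.78 d; minimum DO ≈ 4.01 mg/L

Mixed DO = (12.0×7.44 + 2.34×1.35)/(12.0+2.34) = 92.44/14.34 = 6.446 mg/L.
Mixed L₀ = (12.0×1.52 + 2.34×78.4)/(14.34) = 201.7/14.34 = 14.07 mg/L.
Initial deficit D₀ = C_s − DO₀ = 9.65 − 6.446 = 3.204 mg/L.
t_c = (1/0.1170) ln[(0.469/0.352)(1 − 3.204×0.1170/(0.352×14.07))] = 8.547 × ln(1.232) = 1.780 d.
D_c = (0.352/0.469) × 14.07 × e^(−0.352×1.780) = 0.7505 × 14.07 × 0.5345 = 5.642 mg/L.
Minimum DO = 9.65 − 5.642 = 4.008 mg/L.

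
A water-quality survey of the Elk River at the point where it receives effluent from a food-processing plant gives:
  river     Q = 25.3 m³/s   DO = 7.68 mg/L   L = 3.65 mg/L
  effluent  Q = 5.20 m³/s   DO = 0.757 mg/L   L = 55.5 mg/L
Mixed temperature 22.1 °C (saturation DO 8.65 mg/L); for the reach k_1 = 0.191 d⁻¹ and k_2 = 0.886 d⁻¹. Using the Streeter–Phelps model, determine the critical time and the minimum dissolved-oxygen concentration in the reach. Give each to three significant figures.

t_c ≈ 0.791 d; minimum DO ≈ 6.33 mg/L

Mixed DO = (25.3×7.68 + 5.20×0.757)/(25.3+5.20) = 198.2/30.50 = 6.500 mg/L.
Mixed L₀ = (25.3×3.65 + 5.20×55.5)/(30.50) = 380.9/30.50 = 12.49 mg/L.
Initial deficit D₀ = C_s − DO₀ = 8.65 − 6.500 = 2.150 mg/L.
t_c = (1/0.6950) ln[(0.886/0.191)(1 − 2.150×0.6950/(0.191×12.49))] = 1.439 × ln(1.733) = 0.7910 d.
D_c = (0.191/0.886) × 12.49 × e^(−0.191×0.7910) = 0.2156 × 12.49 × 0.8598 = 2.315 mg/L.
Minimum DO = 8.65 − 2.315 = 6.335 mg/L.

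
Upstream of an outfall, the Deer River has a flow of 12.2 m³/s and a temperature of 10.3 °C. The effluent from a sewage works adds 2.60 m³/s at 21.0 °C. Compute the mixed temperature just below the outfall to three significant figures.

12.2 °C

Flow-weighted mixing: C = (Q_r C_r + Q_w C_w)/(Q_r + Q_w)
= (12.2×10.3 + 2.60×21.0)/(12.2 + 2.60) = 180.3/14.80 = 12.18 °C.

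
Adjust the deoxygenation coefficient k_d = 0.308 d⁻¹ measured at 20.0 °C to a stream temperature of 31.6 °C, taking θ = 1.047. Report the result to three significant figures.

k_d ≈ 0.525 d⁻¹

k_d(T₂) = k_d(T₁) · θ^(T₂−T₁) = 0.308 × 1.047^(31.6−20.0)
= 0.308 × 1.047^11.6 = 0.308 × 1.704 = 0.5247 d⁻¹.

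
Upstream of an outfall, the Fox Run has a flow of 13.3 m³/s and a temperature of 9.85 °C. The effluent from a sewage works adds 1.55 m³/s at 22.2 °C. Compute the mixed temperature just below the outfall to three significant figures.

11.1 °C

Flow-weighted mixing: C = (Q_r C_r + Q_w C_w)/(Q_r + Q_w)
= (13.3×9.85 + 1.55×22.2)/(13.3 + 1.55) = 165.4/14.85 = 11.14 °C.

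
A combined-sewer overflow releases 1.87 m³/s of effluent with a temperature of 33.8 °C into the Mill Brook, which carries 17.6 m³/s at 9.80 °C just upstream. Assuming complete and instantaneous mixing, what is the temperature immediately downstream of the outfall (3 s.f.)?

12.1 °C

Flow-weighted mixing: C = (Q_r C_r + Q_w C_w)/(Q_r + Q_w)
= (17.6×9.80 + 1.87×33.8)/(17.6 + 1.87) = 235.7/19.47 = 12.11 °C.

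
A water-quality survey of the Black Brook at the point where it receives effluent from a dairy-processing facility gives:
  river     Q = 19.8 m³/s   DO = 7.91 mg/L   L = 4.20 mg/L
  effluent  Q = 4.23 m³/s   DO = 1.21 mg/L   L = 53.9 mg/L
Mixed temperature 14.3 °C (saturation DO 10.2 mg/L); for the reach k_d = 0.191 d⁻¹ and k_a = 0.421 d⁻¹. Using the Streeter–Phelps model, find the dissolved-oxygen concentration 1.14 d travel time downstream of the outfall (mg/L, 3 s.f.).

DO ≈ 6.06 mg/L

Mixed DO = (19.8×7.91 + 4.23×1.21)/(19.8+4.23) = 161.7/24.03 = 6.731 mg/L.
Mixed L₀ = (19.8×4.20 + 4.23×53.9)/(24.03) = 311.2/24.03 = 12.95 mg/L.
Initial deficit D₀ = C_s − DO₀ = 10.2 − 6.731 = 3.469 mg/L.
D(1.14) = [0.191×12.95/(0.421−0.191)](e^(−0.191×1.14) − e^(−0.421×1.14)) + 3.469 e^(−0.421×1.14)
= 10.75 × (0.8043 − 0.6188) + 3.469 × 0.6188 = 4.142 mg/L.
DO = 10.2 − 4.142 = 6.058 mg/L.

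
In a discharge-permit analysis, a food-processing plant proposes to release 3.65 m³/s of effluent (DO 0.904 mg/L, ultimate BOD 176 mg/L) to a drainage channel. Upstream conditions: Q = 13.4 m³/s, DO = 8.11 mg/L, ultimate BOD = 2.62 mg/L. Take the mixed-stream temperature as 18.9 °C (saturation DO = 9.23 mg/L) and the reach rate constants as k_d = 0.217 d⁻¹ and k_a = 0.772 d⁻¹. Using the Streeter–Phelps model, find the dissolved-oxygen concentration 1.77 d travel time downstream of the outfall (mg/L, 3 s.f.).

Mixed DO = (13.4×8.11 + 3.65×0.904)/(13.4+3.65) = 112.0/17.05 = 6.567 mg/L.
Mixed L₀ = (13.4×2.62 + 3.65×176)/(17.05) = 677.5/17.05 = 39.74 mg/L.
Initial deficit D₀ = C_s − DO₀ = 9.23 − 6.567 = 2.663 mg/L.
D(1.77) = [0.217×39.74/(0.772−0.217)](e^(−0.217×1.77) − e^(−0.772×1.77)) + 2.663 e^(−0.772×1.77)
= 15.54 × (0.6811 − 0.2550) + 2.663 × 0.2550 = 7.298 mg/L.
DO = 9.23 − 7.298 = 1.932 mg/L.

DO ≈ 1.93 mg/L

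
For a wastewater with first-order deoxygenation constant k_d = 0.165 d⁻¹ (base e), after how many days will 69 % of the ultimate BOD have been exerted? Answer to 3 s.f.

t ≈ 7.10 d

y/L₀ = 1 − e^(−k_d t) = 0.69 ⇒ e^(−k_d t) = 0.310
t = −ln(0.310) / 0.165 = 1.171 / 0.165 = 7.098 d.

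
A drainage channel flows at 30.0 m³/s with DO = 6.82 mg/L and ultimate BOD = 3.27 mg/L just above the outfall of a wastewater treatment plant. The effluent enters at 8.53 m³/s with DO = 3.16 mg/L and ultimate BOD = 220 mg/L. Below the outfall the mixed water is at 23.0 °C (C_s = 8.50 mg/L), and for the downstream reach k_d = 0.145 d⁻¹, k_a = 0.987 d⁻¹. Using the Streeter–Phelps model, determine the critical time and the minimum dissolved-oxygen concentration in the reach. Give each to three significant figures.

t_c ≈ 1.88 d; minimum DO ≈ 2.77 mg/L

Mixed DO = (30.0×6.82 + 8.53×3.16)/(30.0+8.53) = 231.6/38.53 = 6.010 mg/L.
Mixed L₀ = (30.0×3.27 + 8.53×220)/(38.53) = 1975/38.53 = 51.25 mg/L.
Initial deficit D₀ = C_s − DO₀ = 8.50 − 6.010 = 2.490 mg/L.
t_c = (1/0.8420) ln[(0.987/0.145)(1 − 2.490×0.8420/(0.145×51.25))] = 1.188 × ln(4.886) = 1.884 d.
D_c = (0.145/0.987) × 51.25 × e^(−0.145×1.884) = 0.1469 × 51.25 × 0.7609 = 5.729 mg/L.
Minimum DO = 8.50 − 5.729 = 2.771 mg/L.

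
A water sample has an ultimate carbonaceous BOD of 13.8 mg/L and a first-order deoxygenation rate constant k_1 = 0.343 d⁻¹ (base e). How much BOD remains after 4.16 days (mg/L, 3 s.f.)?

L ≈ 3.31 mg/L

L_t = L₀ e^(−k_1 t) = 13.8 × e^(−0.343×4.16) = 13.8 × 0.2401 = 3.313 mg/L.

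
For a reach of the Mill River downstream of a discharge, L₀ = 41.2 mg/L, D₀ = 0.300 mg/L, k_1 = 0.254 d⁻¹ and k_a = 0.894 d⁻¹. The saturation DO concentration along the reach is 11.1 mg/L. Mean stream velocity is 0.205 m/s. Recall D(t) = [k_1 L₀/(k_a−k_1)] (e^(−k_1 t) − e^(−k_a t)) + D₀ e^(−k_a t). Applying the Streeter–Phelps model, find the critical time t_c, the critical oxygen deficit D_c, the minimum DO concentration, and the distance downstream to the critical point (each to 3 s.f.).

t_c ≈ 1.94 d; D_c ≈ 7.16 mg/L; min DO ≈ 3.94 mg/L; x_c ≈ 34.3 km

With k_a/k_1 = 3.520 and 1 − D₀(k_a−k_1)/(k_1 L₀) = 0.9817,
t_c = ln(3.520 × 0.9817) / (0.894 − 0.254) = ln(3.455) / 0.6400 = 1.240/0.6400 = 1.937 d.
D_c = (k_1/k_a) L₀ e^(−k_1 t_c) = (0.254/0.894) × 41.2 × e^(−0.254×1.937) = 0.2841 × 41.2 × 0.6114 = 7.156 mg/L.
Minimum DO = C_s − D_c = 11.1 − 7.156 = 3.944 mg/L.
x_c = v t_c = 0.205 m/s × 1.937 d × 86400 s/d = 34310 m ≈ 34.3 km.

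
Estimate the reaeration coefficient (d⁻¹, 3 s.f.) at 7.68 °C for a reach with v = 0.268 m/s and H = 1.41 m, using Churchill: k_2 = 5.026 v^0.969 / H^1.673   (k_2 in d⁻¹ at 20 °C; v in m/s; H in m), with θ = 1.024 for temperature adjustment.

k_2 ≈ 0.590 d⁻¹

k_2(20) = 5.026 × 0.268^0.969 / 1.41^1.673 = 5.026 × 0.2792 / 1.777 = 0.7897 d⁻¹.
k_2(7.68) = 0.7897 × 1.024^(7.68−20) = 0.7897 × 0.7466 = 0.5896 d⁻¹.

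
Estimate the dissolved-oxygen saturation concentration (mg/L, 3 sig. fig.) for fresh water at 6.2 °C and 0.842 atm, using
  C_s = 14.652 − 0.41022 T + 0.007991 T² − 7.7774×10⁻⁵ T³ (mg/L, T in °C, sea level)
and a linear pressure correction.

At sea level: C_s = 14.652 − 0.41022×6.2 + 0.007991×6.2² − 7.7774×10⁻⁵×6.2³ = 12.40 mg/L.
Pressure correction: C_s' = 12.40 × 0.842 = 10.44 mg/L.

C_s ≈ 10.4 mg/L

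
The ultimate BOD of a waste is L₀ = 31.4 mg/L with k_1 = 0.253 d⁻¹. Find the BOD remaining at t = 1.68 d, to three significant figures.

L_t = L₀ e^(−k_1 t) = 31.4 × e^(−0.253×1.68) = 31.4 × 0.6537 = 20.53 mg/L.

L ≈ 20.5 mg/L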